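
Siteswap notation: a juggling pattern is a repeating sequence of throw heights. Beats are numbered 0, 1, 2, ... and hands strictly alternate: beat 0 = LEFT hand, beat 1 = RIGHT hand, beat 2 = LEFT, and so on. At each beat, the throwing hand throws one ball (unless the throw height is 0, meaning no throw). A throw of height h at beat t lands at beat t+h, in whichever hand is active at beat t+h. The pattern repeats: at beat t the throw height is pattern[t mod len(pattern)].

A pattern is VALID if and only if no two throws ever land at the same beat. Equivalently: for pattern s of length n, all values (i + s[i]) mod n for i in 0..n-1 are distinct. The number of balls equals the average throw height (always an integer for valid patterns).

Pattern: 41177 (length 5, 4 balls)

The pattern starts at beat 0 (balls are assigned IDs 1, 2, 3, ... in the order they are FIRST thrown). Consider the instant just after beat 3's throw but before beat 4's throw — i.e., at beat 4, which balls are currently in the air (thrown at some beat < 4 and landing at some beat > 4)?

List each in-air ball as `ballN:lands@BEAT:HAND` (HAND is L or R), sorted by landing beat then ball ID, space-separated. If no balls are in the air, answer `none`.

Answer: ball2:lands@10:L

Derivation:
Beat 0 (L): throw ball1 h=4 -> lands@4:L; in-air after throw: [b1@4:L]
Beat 1 (R): throw ball2 h=1 -> lands@2:L; in-air after throw: [b2@2:L b1@4:L]
Beat 2 (L): throw ball2 h=1 -> lands@3:R; in-air after throw: [b2@3:R b1@4:L]
Beat 3 (R): throw ball2 h=7 -> lands@10:L; in-air after throw: [b1@4:L b2@10:L]
Beat 4 (L): throw ball1 h=7 -> lands@11:R; in-air after throw: [b2@10:L b1@11:R]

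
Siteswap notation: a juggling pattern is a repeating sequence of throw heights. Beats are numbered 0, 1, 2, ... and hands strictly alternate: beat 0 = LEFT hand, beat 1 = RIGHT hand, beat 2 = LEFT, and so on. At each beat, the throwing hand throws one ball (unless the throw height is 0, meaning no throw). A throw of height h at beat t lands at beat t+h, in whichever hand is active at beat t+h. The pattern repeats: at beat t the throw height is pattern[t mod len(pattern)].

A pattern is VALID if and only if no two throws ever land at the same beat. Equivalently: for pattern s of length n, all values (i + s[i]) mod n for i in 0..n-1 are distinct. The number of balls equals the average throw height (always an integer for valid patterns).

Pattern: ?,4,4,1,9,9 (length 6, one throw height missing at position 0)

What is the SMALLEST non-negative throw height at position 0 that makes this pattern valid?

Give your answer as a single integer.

Answer: 3

Derivation:
i=0: s[i]=? (unknown)
i=1: (1 + 4) mod 6 = 5
i=2: (2 + 4) mod 6 = 0
i=3: (3 + 1) mod 6 = 4
i=4: (4 + 9) mod 6 = 1
i=5: (5 + 9) mod 6 = 2
Known residues: [0, 1, 2, 4, 5]; need a permutation of 0..5, so missing residue r = 3
Need (0 + s) mod 6 = 3; smallest s = (3 - 0) mod 6 = 3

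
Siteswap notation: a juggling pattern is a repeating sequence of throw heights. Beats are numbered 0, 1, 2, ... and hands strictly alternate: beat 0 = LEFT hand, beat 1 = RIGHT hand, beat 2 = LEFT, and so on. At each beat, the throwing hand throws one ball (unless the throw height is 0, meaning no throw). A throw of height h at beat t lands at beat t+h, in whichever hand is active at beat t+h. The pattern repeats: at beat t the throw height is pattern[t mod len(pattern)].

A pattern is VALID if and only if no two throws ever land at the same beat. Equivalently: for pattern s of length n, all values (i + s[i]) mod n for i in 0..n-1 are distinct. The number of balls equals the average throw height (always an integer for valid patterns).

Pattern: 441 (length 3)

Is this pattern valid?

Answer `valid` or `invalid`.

Answer: valid

Derivation:
i=0: (i + s[i]) mod n = (0 + 4) mod 3 = 1
i=1: (i + s[i]) mod n = (1 + 4) mod 3 = 2
i=2: (i + s[i]) mod n = (2 + 1) mod 3 = 0
Residues: [1, 2, 0], distinct: True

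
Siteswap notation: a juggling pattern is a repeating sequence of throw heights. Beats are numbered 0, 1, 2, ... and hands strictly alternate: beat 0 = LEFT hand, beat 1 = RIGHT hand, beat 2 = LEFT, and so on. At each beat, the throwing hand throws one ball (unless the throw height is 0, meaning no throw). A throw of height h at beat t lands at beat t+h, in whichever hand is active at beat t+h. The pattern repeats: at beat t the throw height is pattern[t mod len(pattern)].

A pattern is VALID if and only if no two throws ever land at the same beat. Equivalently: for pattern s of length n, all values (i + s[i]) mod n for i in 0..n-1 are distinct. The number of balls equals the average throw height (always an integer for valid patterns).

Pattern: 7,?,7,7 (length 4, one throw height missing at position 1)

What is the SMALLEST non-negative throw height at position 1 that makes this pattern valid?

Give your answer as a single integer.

i=0: (0 + 7) mod 4 = 3
i=1: s[i]=? (unknown)
i=2: (2 + 7) mod 4 = 1
i=3: (3 + 7) mod 4 = 2
Known residues: [1, 2, 3]; need a permutation of 0..3, so missing residue r = 0
Need (1 + s) mod 4 = 0; smallest s = (0 - 1) mod 4 = 3

Answer: 3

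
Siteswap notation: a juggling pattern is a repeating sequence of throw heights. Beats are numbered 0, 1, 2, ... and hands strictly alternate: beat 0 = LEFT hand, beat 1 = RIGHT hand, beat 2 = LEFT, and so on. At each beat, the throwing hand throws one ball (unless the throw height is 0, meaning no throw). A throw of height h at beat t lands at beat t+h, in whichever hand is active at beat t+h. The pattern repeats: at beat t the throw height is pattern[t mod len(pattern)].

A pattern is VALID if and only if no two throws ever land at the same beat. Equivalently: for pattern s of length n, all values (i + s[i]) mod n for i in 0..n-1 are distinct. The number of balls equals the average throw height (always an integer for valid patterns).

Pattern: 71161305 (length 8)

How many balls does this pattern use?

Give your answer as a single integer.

Answer: 3

Derivation:
Pattern = [7, 1, 1, 6, 1, 3, 0, 5], length n = 8
  position 0: throw height = 7, running sum = 7
  position 1: throw height = 1, running sum = 8
  position 2: throw height = 1, running sum = 9
  position 3: throw height = 6, running sum = 15
  position 4: throw height = 1, running sum = 16
  position 5: throw height = 3, running sum = 19
  position 6: throw height = 0, running sum = 19
  position 7: throw height = 5, running sum = 24
Total sum = 24; balls = sum / n = 24 / 8 = 3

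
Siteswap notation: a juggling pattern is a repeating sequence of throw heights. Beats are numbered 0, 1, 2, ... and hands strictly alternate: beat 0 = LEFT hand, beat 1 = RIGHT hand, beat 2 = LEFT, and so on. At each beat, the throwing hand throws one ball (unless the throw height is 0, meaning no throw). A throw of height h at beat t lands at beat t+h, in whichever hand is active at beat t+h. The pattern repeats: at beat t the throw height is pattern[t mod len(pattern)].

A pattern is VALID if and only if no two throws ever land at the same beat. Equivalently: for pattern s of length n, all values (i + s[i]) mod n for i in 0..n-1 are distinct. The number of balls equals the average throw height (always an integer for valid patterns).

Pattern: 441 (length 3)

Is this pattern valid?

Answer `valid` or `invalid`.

Answer: valid

Derivation:
i=0: (i + s[i]) mod n = (0 + 4) mod 3 = 1
i=1: (i + s[i]) mod n = (1 + 4) mod 3 = 2
i=2: (i + s[i]) mod n = (2 + 1) mod 3 = 0
Residues: [1, 2, 0], distinct: True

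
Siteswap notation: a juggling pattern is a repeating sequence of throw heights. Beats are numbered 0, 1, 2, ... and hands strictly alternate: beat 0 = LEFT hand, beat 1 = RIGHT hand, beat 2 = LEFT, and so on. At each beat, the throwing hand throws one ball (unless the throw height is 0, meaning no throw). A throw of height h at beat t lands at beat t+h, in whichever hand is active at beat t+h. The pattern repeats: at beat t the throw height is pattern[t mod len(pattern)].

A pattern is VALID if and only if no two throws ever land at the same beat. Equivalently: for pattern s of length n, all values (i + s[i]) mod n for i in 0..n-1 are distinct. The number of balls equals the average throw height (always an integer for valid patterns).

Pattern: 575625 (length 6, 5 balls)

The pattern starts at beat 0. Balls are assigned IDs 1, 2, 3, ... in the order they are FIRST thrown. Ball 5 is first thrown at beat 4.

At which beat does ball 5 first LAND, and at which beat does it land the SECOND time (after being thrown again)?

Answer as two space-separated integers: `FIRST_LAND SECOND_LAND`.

Answer: 6 11

Derivation:
Beat 0 (L): throw ball1 h=5 -> lands@5:R; in-air after throw: [b1@5:R]
Beat 1 (R): throw ball2 h=7 -> lands@8:L; in-air after throw: [b1@5:R b2@8:L]
Beat 2 (L): throw ball3 h=5 -> lands@7:R; in-air after throw: [b1@5:R b3@7:R b2@8:L]
Beat 3 (R): throw ball4 h=6 -> lands@9:R; in-air after throw: [b1@5:R b3@7:R b2@8:L b4@9:R]
Beat 4 (L): throw ball5 h=2 -> lands@6:L; in-air after throw: [b1@5:R b5@6:L b3@7:R b2@8:L b4@9:R]
Beat 5 (R): throw ball1 h=5 -> lands@10:L; in-air after throw: [b5@6:L b3@7:R b2@8:L b4@9:R b1@10:L]
Beat 6 (L): throw ball5 h=5 -> lands@11:R; in-air after throw: [b3@7:R b2@8:L b4@9:R b1@10:L b5@11:R]
Beat 7 (R): throw ball3 h=7 -> lands@14:L; in-air after throw: [b2@8:L b4@9:R b1@10:L b5@11:R b3@14:L]
Beat 8 (L): throw ball2 h=5 -> lands@13:R; in-air after throw: [b4@9:R b1@10:L b5@11:R b2@13:R b3@14:L]
Beat 9 (R): throw ball4 h=6 -> lands@15:R; in-air after throw: [b1@10:L b5@11:R b2@13:R b3@14:L b4@15:R]
Beat 10 (L): throw ball1 h=2 -> lands@12:L; in-air after throw: [b5@11:R b1@12:L b2@13:R b3@14:L b4@15:R]
Beat 11 (R): throw ball5 h=5 -> lands@16:L; in-air after throw: [b1@12:L b2@13:R b3@14:L b4@15:R b5@16:L]
Ball 5: thrown@4 h=2 -> first land @6; rethrown@6 h=5 -> second land @11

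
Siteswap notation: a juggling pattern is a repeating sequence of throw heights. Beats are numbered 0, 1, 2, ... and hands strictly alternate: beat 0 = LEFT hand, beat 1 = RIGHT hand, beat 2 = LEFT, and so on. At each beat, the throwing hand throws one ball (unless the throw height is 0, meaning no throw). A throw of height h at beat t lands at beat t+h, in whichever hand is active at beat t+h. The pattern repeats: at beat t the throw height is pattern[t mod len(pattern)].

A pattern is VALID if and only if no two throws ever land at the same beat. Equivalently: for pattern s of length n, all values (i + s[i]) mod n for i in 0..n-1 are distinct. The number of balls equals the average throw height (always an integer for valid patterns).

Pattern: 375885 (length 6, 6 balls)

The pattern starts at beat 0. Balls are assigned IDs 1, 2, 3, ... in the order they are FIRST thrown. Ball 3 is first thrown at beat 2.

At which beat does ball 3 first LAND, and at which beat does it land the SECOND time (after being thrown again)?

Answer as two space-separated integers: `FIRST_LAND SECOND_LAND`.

Beat 0 (L): throw ball1 h=3 -> lands@3:R; in-air after throw: [b1@3:R]
Beat 1 (R): throw ball2 h=7 -> lands@8:L; in-air after throw: [b1@3:R b2@8:L]
Beat 2 (L): throw ball3 h=5 -> lands@7:R; in-air after throw: [b1@3:R b3@7:R b2@8:L]
Beat 3 (R): throw ball1 h=8 -> lands@11:R; in-air after throw: [b3@7:R b2@8:L b1@11:R]
Beat 4 (L): throw ball4 h=8 -> lands@12:L; in-air after throw: [b3@7:R b2@8:L b1@11:R b4@12:L]
Beat 5 (R): throw ball5 h=5 -> lands@10:L; in-air after throw: [b3@7:R b2@8:L b5@10:L b1@11:R b4@12:L]
Beat 6 (L): throw ball6 h=3 -> lands@9:R; in-air after throw: [b3@7:R b2@8:L b6@9:R b5@10:L b1@11:R b4@12:L]
Beat 7 (R): throw ball3 h=7 -> lands@14:L; in-air after throw: [b2@8:L b6@9:R b5@10:L b1@11:R b4@12:L b3@14:L]
Beat 8 (L): throw ball2 h=5 -> lands@13:R; in-air after throw: [b6@9:R b5@10:L b1@11:R b4@12:L b2@13:R b3@14:L]
Beat 9 (R): throw ball6 h=8 -> lands@17:R; in-air after throw: [b5@10:L b1@11:R b4@12:L b2@13:R b3@14:L b6@17:R]
Beat 10 (L): throw ball5 h=8 -> lands@18:L; in-air after throw: [b1@11:R b4@12:L b2@13:R b3@14:L b6@17:R b5@18:L]
Beat 11 (R): throw ball1 h=5 -> lands@16:L; in-air after throw: [b4@12:L b2@13:R b3@14:L b1@16:L b6@17:R b5@18:L]
Ball 3: thrown@2 h=5 -> first land @7; rethrown@7 h=7 -> second land @14

Answer: 7 14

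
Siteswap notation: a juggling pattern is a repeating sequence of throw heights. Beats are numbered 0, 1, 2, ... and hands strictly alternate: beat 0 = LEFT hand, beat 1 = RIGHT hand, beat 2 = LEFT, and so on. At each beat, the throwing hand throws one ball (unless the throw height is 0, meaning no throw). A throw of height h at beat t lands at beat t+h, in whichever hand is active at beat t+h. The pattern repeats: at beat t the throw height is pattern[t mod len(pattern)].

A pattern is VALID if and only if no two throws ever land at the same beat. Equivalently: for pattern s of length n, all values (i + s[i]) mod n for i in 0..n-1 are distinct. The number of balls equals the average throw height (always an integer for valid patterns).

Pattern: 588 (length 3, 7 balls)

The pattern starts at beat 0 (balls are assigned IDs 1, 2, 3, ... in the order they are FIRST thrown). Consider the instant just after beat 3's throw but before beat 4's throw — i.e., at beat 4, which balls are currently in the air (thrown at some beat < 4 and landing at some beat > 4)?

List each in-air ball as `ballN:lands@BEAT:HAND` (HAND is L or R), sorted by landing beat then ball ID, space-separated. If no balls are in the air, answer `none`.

Beat 0 (L): throw ball1 h=5 -> lands@5:R; in-air after throw: [b1@5:R]
Beat 1 (R): throw ball2 h=8 -> lands@9:R; in-air after throw: [b1@5:R b2@9:R]
Beat 2 (L): throw ball3 h=8 -> lands@10:L; in-air after throw: [b1@5:R b2@9:R b3@10:L]
Beat 3 (R): throw ball4 h=5 -> lands@8:L; in-air after throw: [b1@5:R b4@8:L b2@9:R b3@10:L]
Beat 4 (L): throw ball5 h=8 -> lands@12:L; in-air after throw: [b1@5:R b4@8:L b2@9:R b3@10:L b5@12:L]

Answer: ball1:lands@5:R ball4:lands@8:L ball2:lands@9:R ball3:lands@10:L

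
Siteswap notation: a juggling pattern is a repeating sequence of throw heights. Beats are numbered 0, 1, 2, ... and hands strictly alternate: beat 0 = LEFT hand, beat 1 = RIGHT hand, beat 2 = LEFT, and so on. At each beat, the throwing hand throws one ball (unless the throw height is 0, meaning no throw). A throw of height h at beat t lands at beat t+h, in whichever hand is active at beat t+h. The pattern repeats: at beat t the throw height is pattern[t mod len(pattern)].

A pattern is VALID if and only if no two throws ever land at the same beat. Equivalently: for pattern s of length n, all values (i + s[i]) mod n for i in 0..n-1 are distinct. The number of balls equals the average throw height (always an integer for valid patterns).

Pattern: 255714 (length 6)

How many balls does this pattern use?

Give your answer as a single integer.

Answer: 4

Derivation:
Pattern = [2, 5, 5, 7, 1, 4], length n = 6
  position 0: throw height = 2, running sum = 2
  position 1: throw height = 5, running sum = 7
  position 2: throw height = 5, running sum = 12
  position 3: throw height = 7, running sum = 19
  position 4: throw height = 1, running sum = 20
  position 5: throw height = 4, running sum = 24
Total sum = 24; balls = sum / n = 24 / 6 = 4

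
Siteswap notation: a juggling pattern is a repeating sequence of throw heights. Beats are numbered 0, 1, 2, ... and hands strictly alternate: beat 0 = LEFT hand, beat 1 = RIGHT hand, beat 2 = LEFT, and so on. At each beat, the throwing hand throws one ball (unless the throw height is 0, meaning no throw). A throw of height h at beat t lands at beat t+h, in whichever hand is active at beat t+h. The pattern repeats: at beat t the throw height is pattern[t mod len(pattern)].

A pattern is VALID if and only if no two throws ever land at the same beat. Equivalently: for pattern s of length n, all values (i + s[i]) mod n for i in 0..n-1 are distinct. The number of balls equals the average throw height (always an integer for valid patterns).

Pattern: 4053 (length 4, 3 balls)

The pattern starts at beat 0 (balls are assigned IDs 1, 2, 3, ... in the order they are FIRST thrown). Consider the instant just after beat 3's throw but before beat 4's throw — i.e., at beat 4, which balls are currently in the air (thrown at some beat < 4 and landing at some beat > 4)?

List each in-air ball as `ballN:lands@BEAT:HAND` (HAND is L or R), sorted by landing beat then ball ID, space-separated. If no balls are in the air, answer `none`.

Answer: ball3:lands@6:L ball2:lands@7:R

Derivation:
Beat 0 (L): throw ball1 h=4 -> lands@4:L; in-air after throw: [b1@4:L]
Beat 2 (L): throw ball2 h=5 -> lands@7:R; in-air after throw: [b1@4:L b2@7:R]
Beat 3 (R): throw ball3 h=3 -> lands@6:L; in-air after throw: [b1@4:L b3@6:L b2@7:R]
Beat 4 (L): throw ball1 h=4 -> lands@8:L; in-air after throw: [b3@6:L b2@7:R b1@8:L]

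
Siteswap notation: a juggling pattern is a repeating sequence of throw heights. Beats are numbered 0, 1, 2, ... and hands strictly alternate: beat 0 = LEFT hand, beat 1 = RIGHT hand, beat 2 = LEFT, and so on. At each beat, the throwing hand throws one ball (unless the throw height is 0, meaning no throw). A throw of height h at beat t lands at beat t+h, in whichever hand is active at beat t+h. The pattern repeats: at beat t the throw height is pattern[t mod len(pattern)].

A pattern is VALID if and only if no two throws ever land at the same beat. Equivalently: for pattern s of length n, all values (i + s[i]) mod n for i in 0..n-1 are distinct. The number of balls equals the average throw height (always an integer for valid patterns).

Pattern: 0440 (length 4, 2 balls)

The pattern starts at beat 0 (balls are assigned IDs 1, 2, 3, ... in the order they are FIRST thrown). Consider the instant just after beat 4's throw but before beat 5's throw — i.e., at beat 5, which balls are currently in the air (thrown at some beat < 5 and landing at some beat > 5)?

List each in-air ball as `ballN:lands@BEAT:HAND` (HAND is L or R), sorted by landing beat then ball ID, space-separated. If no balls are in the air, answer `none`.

Answer: ball2:lands@6:L

Derivation:
Beat 1 (R): throw ball1 h=4 -> lands@5:R; in-air after throw: [b1@5:R]
Beat 2 (L): throw ball2 h=4 -> lands@6:L; in-air after throw: [b1@5:R b2@6:L]
Beat 5 (R): throw ball1 h=4 -> lands@9:R; in-air after throw: [b2@6:L b1@9:R]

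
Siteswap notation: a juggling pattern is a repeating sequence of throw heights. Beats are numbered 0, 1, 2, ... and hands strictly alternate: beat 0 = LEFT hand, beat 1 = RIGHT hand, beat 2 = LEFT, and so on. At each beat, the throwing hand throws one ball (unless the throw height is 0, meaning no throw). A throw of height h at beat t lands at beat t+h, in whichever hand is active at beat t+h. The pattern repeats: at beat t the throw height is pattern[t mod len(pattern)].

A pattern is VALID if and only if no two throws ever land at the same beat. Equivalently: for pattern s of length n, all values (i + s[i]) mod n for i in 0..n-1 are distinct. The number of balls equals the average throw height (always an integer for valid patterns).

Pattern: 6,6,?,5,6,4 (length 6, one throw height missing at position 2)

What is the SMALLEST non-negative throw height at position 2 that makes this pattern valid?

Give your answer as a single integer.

i=0: (0 + 6) mod 6 = 0
i=1: (1 + 6) mod 6 = 1
i=2: s[i]=? (unknown)
i=3: (3 + 5) mod 6 = 2
i=4: (4 + 6) mod 6 = 4
i=5: (5 + 4) mod 6 = 3
Known residues: [0, 1, 2, 3, 4]; need a permutation of 0..5, so missing residue r = 5
Need (2 + s) mod 6 = 5; smallest s = (5 - 2) mod 6 = 3

Answer: 3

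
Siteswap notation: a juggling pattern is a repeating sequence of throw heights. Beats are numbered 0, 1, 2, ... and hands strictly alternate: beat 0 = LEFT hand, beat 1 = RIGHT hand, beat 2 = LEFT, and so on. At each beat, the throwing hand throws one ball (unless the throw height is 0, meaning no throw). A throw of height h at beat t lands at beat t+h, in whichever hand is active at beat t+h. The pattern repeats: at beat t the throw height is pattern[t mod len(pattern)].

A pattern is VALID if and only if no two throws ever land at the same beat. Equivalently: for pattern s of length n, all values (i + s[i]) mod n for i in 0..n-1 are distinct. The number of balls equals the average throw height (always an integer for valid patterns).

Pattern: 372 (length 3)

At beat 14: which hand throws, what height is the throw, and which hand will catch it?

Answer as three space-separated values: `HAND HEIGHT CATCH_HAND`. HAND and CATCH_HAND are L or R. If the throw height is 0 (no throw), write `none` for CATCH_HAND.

Answer: L 2 L

Derivation:
Beat 14: 14 mod 2 = 0, so hand = L
Throw height = pattern[14 mod 3] = pattern[2] = 2
Lands at beat 14+2=16, 16 mod 2 = 0, so catch hand = L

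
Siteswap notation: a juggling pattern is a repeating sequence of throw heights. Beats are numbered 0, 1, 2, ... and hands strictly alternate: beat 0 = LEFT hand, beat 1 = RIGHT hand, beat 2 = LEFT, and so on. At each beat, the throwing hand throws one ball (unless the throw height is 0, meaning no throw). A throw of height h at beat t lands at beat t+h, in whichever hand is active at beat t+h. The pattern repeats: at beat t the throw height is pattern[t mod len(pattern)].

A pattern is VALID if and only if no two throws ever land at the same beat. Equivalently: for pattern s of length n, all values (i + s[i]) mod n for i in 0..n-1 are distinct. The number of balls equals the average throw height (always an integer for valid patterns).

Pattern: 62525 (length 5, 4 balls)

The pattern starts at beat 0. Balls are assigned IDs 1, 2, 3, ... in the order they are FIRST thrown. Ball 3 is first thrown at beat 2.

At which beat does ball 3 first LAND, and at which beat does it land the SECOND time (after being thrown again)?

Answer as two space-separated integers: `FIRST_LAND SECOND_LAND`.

Answer: 7 12

Derivation:
Beat 0 (L): throw ball1 h=6 -> lands@6:L; in-air after throw: [b1@6:L]
Beat 1 (R): throw ball2 h=2 -> lands@3:R; in-air after throw: [b2@3:R b1@6:L]
Beat 2 (L): throw ball3 h=5 -> lands@7:R; in-air after throw: [b2@3:R b1@6:L b3@7:R]
Beat 3 (R): throw ball2 h=2 -> lands@5:R; in-air after throw: [b2@5:R b1@6:L b3@7:R]
Beat 4 (L): throw ball4 h=5 -> lands@9:R; in-air after throw: [b2@5:R b1@6:L b3@7:R b4@9:R]
Beat 5 (R): throw ball2 h=6 -> lands@11:R; in-air after throw: [b1@6:L b3@7:R b4@9:R b2@11:R]
Beat 6 (L): throw ball1 h=2 -> lands@8:L; in-air after throw: [b3@7:R b1@8:L b4@9:R b2@11:R]
Beat 7 (R): throw ball3 h=5 -> lands@12:L; in-air after throw: [b1@8:L b4@9:R b2@11:R b3@12:L]
Beat 8 (L): throw ball1 h=2 -> lands@10:L; in-air after throw: [b4@9:R b1@10:L b2@11:R b3@12:L]
Beat 9 (R): throw ball4 h=5 -> lands@14:L; in-air after throw: [b1@10:L b2@11:R b3@12:L b4@14:L]
Beat 10 (L): throw ball1 h=6 -> lands@16:L; in-air after throw: [b2@11:R b3@12:L b4@14:L b1@16:L]
Beat 11 (R): throw ball2 h=2 -> lands@13:R; in-air after throw: [b3@12:L b2@13:R b4@14:L b1@16:L]
Beat 12 (L): throw ball3 h=5 -> lands@17:R; in-air after throw: [b2@13:R b4@14:L b1@16:L b3@17:R]
Ball 3: thrown@2 h=5 -> first land @7; rethrown@7 h=5 -> second land @12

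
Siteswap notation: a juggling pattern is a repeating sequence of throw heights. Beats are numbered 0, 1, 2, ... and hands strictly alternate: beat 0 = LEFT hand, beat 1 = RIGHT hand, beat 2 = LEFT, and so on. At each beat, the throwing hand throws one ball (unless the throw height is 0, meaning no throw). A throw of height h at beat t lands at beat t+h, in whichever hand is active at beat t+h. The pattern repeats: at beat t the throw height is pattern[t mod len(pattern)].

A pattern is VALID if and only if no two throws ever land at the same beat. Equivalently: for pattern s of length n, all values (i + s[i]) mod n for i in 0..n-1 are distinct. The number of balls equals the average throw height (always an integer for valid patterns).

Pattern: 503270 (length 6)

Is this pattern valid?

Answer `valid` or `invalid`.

Answer: invalid

Derivation:
i=0: (i + s[i]) mod n = (0 + 5) mod 6 = 5
i=1: (i + s[i]) mod n = (1 + 0) mod 6 = 1
i=2: (i + s[i]) mod n = (2 + 3) mod 6 = 5
i=3: (i + s[i]) mod n = (3 + 2) mod 6 = 5
i=4: (i + s[i]) mod n = (4 + 7) mod 6 = 5
i=5: (i + s[i]) mod n = (5 + 0) mod 6 = 5
Residues: [5, 1, 5, 5, 5, 5], distinct: False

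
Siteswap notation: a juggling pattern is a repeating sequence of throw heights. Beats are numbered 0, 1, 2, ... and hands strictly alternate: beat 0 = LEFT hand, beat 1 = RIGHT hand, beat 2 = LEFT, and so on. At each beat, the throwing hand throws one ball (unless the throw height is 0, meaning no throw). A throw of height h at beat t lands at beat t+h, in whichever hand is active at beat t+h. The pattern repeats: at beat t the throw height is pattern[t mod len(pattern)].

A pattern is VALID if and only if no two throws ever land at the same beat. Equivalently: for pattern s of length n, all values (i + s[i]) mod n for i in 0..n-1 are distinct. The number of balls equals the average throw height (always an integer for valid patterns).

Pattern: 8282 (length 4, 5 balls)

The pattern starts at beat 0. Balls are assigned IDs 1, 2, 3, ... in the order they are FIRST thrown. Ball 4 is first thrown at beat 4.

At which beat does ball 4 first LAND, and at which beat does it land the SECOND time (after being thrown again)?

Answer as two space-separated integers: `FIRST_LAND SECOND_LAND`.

Answer: 12 20

Derivation:
Beat 0 (L): throw ball1 h=8 -> lands@8:L; in-air after throw: [b1@8:L]
Beat 1 (R): throw ball2 h=2 -> lands@3:R; in-air after throw: [b2@3:R b1@8:L]
Beat 2 (L): throw ball3 h=8 -> lands@10:L; in-air after throw: [b2@3:R b1@8:L b3@10:L]
Beat 3 (R): throw ball2 h=2 -> lands@5:R; in-air after throw: [b2@5:R b1@8:L b3@10:L]
Beat 4 (L): throw ball4 h=8 -> lands@12:L; in-air after throw: [b2@5:R b1@8:L b3@10:L b4@12:L]
Beat 5 (R): throw ball2 h=2 -> lands@7:R; in-air after throw: [b2@7:R b1@8:L b3@10:L b4@12:L]
Beat 6 (L): throw ball5 h=8 -> lands@14:L; in-air after throw: [b2@7:R b1@8:L b3@10:L b4@12:L b5@14:L]
Beat 7 (R): throw ball2 h=2 -> lands@9:R; in-air after throw: [b1@8:L b2@9:R b3@10:L b4@12:L b5@14:L]
Beat 8 (L): throw ball1 h=8 -> lands@16:L; in-air after throw: [b2@9:R b3@10:L b4@12:L b5@14:L b1@16:L]
Beat 9 (R): throw ball2 h=2 -> lands@11:R; in-air after throw: [b3@10:L b2@11:R b4@12:L b5@14:L b1@16:L]
Beat 10 (L): throw ball3 h=8 -> lands@18:L; in-air after throw: [b2@11:R b4@12:L b5@14:L b1@16:L b3@18:L]
Beat 11 (R): throw ball2 h=2 -> lands@13:R; in-air after throw: [b4@12:L b2@13:R b5@14:L b1@16:L b3@18:L]
Beat 12 (L): throw ball4 h=8 -> lands@20:L; in-air after throw: [b2@13:R b5@14:L b1@16:L b3@18:L b4@20:L]
Ball 4: thrown@4 h=8 -> first land @12; rethrown@12 h=8 -> second land @20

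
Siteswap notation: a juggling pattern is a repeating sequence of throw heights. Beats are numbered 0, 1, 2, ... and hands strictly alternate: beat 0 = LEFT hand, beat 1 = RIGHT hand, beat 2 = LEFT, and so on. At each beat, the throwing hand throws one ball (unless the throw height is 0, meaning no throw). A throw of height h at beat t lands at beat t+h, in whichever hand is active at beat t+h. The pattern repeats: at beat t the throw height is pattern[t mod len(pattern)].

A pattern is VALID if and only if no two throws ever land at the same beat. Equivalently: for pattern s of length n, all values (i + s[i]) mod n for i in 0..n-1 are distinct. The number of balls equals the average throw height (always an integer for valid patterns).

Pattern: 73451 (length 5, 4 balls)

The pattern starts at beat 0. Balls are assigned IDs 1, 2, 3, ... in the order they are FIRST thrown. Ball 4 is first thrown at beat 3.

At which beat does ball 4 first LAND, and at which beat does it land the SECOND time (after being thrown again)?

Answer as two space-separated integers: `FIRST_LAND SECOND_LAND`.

Beat 0 (L): throw ball1 h=7 -> lands@7:R; in-air after throw: [b1@7:R]
Beat 1 (R): throw ball2 h=3 -> lands@4:L; in-air after throw: [b2@4:L b1@7:R]
Beat 2 (L): throw ball3 h=4 -> lands@6:L; in-air after throw: [b2@4:L b3@6:L b1@7:R]
Beat 3 (R): throw ball4 h=5 -> lands@8:L; in-air after throw: [b2@4:L b3@6:L b1@7:R b4@8:L]
Beat 4 (L): throw ball2 h=1 -> lands@5:R; in-air after throw: [b2@5:R b3@6:L b1@7:R b4@8:L]
Beat 5 (R): throw ball2 h=7 -> lands@12:L; in-air after throw: [b3@6:L b1@7:R b4@8:L b2@12:L]
Beat 6 (L): throw ball3 h=3 -> lands@9:R; in-air after throw: [b1@7:R b4@8:L b3@9:R b2@12:L]
Beat 7 (R): throw ball1 h=4 -> lands@11:R; in-air after throw: [b4@8:L b3@9:R b1@11:R b2@12:L]
Beat 8 (L): throw ball4 h=5 -> lands@13:R; in-air after throw: [b3@9:R b1@11:R b2@12:L b4@13:R]
Beat 9 (R): throw ball3 h=1 -> lands@10:L; in-air after throw: [b3@10:L b1@11:R b2@12:L b4@13:R]
Beat 10 (L): throw ball3 h=7 -> lands@17:R; in-air after throw: [b1@11:R b2@12:L b4@13:R b3@17:R]
Beat 11 (R): throw ball1 h=3 -> lands@14:L; in-air after throw: [b2@12:L b4@13:R b1@14:L b3@17:R]
Beat 12 (L): throw ball2 h=4 -> lands@16:L; in-air after throw: [b4@13:R b1@14:L b2@16:L b3@17:R]
Beat 13 (R): throw ball4 h=5 -> lands@18:L; in-air after throw: [b1@14:L b2@16:L b3@17:R b4@18:L]
Ball 4: thrown@3 h=5 -> first land @8; rethrown@8 h=5 -> second land @13

Answer: 8 13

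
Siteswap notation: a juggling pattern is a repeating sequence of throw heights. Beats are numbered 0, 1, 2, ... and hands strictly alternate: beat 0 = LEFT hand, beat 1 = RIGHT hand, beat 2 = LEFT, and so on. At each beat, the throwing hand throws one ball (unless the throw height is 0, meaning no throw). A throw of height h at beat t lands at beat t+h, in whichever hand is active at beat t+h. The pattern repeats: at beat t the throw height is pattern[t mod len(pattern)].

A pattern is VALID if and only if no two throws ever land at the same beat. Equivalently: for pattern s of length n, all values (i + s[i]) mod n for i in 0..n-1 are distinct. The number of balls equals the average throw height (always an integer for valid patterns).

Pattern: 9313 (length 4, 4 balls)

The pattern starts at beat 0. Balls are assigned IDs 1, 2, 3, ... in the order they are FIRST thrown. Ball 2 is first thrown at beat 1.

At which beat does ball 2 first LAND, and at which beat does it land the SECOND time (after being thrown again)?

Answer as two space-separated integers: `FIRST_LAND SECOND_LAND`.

Answer: 4 13

Derivation:
Beat 0 (L): throw ball1 h=9 -> lands@9:R; in-air after throw: [b1@9:R]
Beat 1 (R): throw ball2 h=3 -> lands@4:L; in-air after throw: [b2@4:L b1@9:R]
Beat 2 (L): throw ball3 h=1 -> lands@3:R; in-air after throw: [b3@3:R b2@4:L b1@9:R]
Beat 3 (R): throw ball3 h=3 -> lands@6:L; in-air after throw: [b2@4:L b3@6:L b1@9:R]
Beat 4 (L): throw ball2 h=9 -> lands@13:R; in-air after throw: [b3@6:L b1@9:R b2@13:R]
Beat 5 (R): throw ball4 h=3 -> lands@8:L; in-air after throw: [b3@6:L b4@8:L b1@9:R b2@13:R]
Beat 6 (L): throw ball3 h=1 -> lands@7:R; in-air after throw: [b3@7:R b4@8:L b1@9:R b2@13:R]
Beat 7 (R): throw ball3 h=3 -> lands@10:L; in-air after throw: [b4@8:L b1@9:R b3@10:L b2@13:R]
Beat 8 (L): throw ball4 h=9 -> lands@17:R; in-air after throw: [b1@9:R b3@10:L b2@13:R b4@17:R]
Beat 9 (R): throw ball1 h=3 -> lands@12:L; in-air after throw: [b3@10:L b1@12:L b2@13:R b4@17:R]
Beat 10 (L): throw ball3 h=1 -> lands@11:R; in-air after throw: [b3@11:R b1@12:L b2@13:R b4@17:R]
Beat 11 (R): throw ball3 h=3 -> lands@14:L; in-air after throw: [b1@12:L b2@13:R b3@14:L b4@17:R]
Beat 12 (L): throw ball1 h=9 -> lands@21:R; in-air after throw: [b2@13:R b3@14:L b4@17:R b1@21:R]
Beat 13 (R): throw ball2 h=3 -> lands@16:L; in-air after throw: [b3@14:L b2@16:L b4@17:R b1@21:R]
Ball 2: thrown@1 h=3 -> first land @4; rethrown@4 h=9 -> second land @13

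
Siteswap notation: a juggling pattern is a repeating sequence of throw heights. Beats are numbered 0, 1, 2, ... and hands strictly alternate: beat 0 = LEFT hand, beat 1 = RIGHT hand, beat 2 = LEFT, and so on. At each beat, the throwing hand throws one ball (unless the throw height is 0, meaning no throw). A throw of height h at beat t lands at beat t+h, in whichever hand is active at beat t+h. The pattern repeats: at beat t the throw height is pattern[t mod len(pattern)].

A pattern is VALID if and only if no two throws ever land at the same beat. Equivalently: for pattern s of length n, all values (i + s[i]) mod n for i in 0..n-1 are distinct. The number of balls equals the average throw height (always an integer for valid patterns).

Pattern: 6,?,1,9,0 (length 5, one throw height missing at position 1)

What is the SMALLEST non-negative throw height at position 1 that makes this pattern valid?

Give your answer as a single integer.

Answer: 4

Derivation:
i=0: (0 + 6) mod 5 = 1
i=1: s[i]=? (unknown)
i=2: (2 + 1) mod 5 = 3
i=3: (3 + 9) mod 5 = 2
i=4: (4 + 0) mod 5 = 4
Known residues: [1, 2, 3, 4]; need a permutation of 0..4, so missing residue r = 0
Need (1 + s) mod 5 = 0; smallest s = (0 - 1) mod 5 = 4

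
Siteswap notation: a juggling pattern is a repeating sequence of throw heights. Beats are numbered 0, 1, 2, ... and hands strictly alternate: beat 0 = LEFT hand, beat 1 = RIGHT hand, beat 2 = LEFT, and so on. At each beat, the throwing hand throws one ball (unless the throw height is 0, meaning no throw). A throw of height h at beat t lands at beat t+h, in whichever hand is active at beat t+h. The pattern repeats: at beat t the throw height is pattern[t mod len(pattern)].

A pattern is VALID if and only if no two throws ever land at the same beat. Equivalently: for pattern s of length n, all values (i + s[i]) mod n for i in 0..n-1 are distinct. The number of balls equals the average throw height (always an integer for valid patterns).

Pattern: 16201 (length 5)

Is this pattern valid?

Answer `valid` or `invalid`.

i=0: (i + s[i]) mod n = (0 + 1) mod 5 = 1
i=1: (i + s[i]) mod n = (1 + 6) mod 5 = 2
i=2: (i + s[i]) mod n = (2 + 2) mod 5 = 4
i=3: (i + s[i]) mod n = (3 + 0) mod 5 = 3
i=4: (i + s[i]) mod n = (4 + 1) mod 5 = 0
Residues: [1, 2, 4, 3, 0], distinct: True

Answer: valid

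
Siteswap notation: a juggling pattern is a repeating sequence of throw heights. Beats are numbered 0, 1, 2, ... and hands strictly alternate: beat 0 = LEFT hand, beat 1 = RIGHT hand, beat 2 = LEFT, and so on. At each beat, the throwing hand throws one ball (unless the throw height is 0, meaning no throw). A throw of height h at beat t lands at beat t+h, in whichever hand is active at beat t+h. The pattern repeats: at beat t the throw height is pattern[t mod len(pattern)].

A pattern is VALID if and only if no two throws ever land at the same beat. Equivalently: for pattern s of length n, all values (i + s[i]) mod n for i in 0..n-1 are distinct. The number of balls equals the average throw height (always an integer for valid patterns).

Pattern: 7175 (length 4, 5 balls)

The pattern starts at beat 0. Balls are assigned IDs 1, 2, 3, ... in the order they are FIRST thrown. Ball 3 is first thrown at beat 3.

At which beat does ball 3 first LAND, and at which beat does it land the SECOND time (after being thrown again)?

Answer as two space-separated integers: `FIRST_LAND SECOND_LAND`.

Answer: 8 15

Derivation:
Beat 0 (L): throw ball1 h=7 -> lands@7:R; in-air after throw: [b1@7:R]
Beat 1 (R): throw ball2 h=1 -> lands@2:L; in-air after throw: [b2@2:L b1@7:R]
Beat 2 (L): throw ball2 h=7 -> lands@9:R; in-air after throw: [b1@7:R b2@9:R]
Beat 3 (R): throw ball3 h=5 -> lands@8:L; in-air after throw: [b1@7:R b3@8:L b2@9:R]
Beat 4 (L): throw ball4 h=7 -> lands@11:R; in-air after throw: [b1@7:R b3@8:L b2@9:R b4@11:R]
Beat 5 (R): throw ball5 h=1 -> lands@6:L; in-air after throw: [b5@6:L b1@7:R b3@8:L b2@9:R b4@11:R]
Beat 6 (L): throw ball5 h=7 -> lands@13:R; in-air after throw: [b1@7:R b3@8:L b2@9:R b4@11:R b5@13:R]
Beat 7 (R): throw ball1 h=5 -> lands@12:L; in-air after throw: [b3@8:L b2@9:R b4@11:R b1@12:L b5@13:R]
Beat 8 (L): throw ball3 h=7 -> lands@15:R; in-air after throw: [b2@9:R b4@11:R b1@12:L b5@13:R b3@15:R]
Beat 9 (R): throw ball2 h=1 -> lands@10:L; in-air after throw: [b2@10:L b4@11:R b1@12:L b5@13:R b3@15:R]
Beat 10 (L): throw ball2 h=7 -> lands@17:R; in-air after throw: [b4@11:R b1@12:L b5@13:R b3@15:R b2@17:R]
Beat 11 (R): throw ball4 h=5 -> lands@16:L; in-air after throw: [b1@12:L b5@13:R b3@15:R b4@16:L b2@17:R]
Beat 12 (L): throw ball1 h=7 -> lands@19:R; in-air after throw: [b5@13:R b3@15:R b4@16:L b2@17:R b1@19:R]
Beat 13 (R): throw ball5 h=1 -> lands@14:L; in-air after throw: [b5@14:L b3@15:R b4@16:L b2@17:R b1@19:R]
Beat 14 (L): throw ball5 h=7 -> lands@21:R; in-air after throw: [b3@15:R b4@16:L b2@17:R b1@19:R b5@21:R]
Beat 15 (R): throw ball3 h=5 -> lands@20:L; in-air after throw: [b4@16:L b2@17:R b1@19:R b3@20:L b5@21:R]
Ball 3: thrown@3 h=5 -> first land @8; rethrown@8 h=7 -> second land @15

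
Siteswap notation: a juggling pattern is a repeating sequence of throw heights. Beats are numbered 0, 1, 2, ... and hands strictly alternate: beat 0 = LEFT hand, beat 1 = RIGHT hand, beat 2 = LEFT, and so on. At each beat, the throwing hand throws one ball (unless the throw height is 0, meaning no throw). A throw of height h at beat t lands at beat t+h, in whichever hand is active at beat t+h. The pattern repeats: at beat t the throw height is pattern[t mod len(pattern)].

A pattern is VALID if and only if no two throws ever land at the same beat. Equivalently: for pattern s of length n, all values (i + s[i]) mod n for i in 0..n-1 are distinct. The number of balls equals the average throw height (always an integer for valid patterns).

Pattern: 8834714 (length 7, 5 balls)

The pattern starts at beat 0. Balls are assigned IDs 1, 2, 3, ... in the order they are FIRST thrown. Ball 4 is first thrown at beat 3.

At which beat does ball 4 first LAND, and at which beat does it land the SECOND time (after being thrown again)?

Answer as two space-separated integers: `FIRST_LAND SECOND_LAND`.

Answer: 7 15

Derivation:
Beat 0 (L): throw ball1 h=8 -> lands@8:L; in-air after throw: [b1@8:L]
Beat 1 (R): throw ball2 h=8 -> lands@9:R; in-air after throw: [b1@8:L b2@9:R]
Beat 2 (L): throw ball3 h=3 -> lands@5:R; in-air after throw: [b3@5:R b1@8:L b2@9:R]
Beat 3 (R): throw ball4 h=4 -> lands@7:R; in-air after throw: [b3@5:R b4@7:R b1@8:L b2@9:R]
Beat 4 (L): throw ball5 h=7 -> lands@11:R; in-air after throw: [b3@5:R b4@7:R b1@8:L b2@9:R b5@11:R]
Beat 5 (R): throw ball3 h=1 -> lands@6:L; in-air after throw: [b3@6:L b4@7:R b1@8:L b2@9:R b5@11:R]
Beat 6 (L): throw ball3 h=4 -> lands@10:L; in-air after throw: [b4@7:R b1@8:L b2@9:R b3@10:L b5@11:R]
Beat 7 (R): throw ball4 h=8 -> lands@15:R; in-air after throw: [b1@8:L b2@9:R b3@10:L b5@11:R b4@15:R]
Beat 8 (L): throw ball1 h=8 -> lands@16:L; in-air after throw: [b2@9:R b3@10:L b5@11:R b4@15:R b1@16:L]
Beat 9 (R): throw ball2 h=3 -> lands@12:L; in-air after throw: [b3@10:L b5@11:R b2@12:L b4@15:R b1@16:L]
Beat 10 (L): throw ball3 h=4 -> lands@14:L; in-air after throw: [b5@11:R b2@12:L b3@14:L b4@15:R b1@16:L]
Beat 11 (R): throw ball5 h=7 -> lands@18:L; in-air after throw: [b2@12:L b3@14:L b4@15:R b1@16:L b5@18:L]
Beat 12 (L): throw ball2 h=1 -> lands@13:R; in-air after throw: [b2@13:R b3@14:L b4@15:R b1@16:L b5@18:L]
Beat 13 (R): throw ball2 h=4 -> lands@17:R; in-air after throw: [b3@14:L b4@15:R b1@16:L b2@17:R b5@18:L]
Beat 14 (L): throw ball3 h=8 -> lands@22:L; in-air after throw: [b4@15:R b1@16:L b2@17:R b5@18:L b3@22:L]
Ball 4: thrown@3 h=4 -> first land @7; rethrown@7 h=8 -> second land @15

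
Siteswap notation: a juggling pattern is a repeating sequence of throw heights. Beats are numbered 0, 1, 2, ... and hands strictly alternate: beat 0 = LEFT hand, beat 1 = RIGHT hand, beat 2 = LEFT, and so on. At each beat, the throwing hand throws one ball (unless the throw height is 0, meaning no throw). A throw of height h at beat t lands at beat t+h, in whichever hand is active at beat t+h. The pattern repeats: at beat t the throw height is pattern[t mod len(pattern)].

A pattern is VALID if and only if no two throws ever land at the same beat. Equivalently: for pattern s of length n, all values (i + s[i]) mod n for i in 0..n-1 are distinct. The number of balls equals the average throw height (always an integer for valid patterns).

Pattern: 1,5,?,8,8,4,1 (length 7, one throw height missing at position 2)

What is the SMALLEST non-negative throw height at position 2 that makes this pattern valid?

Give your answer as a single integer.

i=0: (0 + 1) mod 7 = 1
i=1: (1 + 5) mod 7 = 6
i=2: s[i]=? (unknown)
i=3: (3 + 8) mod 7 = 4
i=4: (4 + 8) mod 7 = 5
i=5: (5 + 4) mod 7 = 2
i=6: (6 + 1) mod 7 = 0
Known residues: [0, 1, 2, 4, 5, 6]; need a permutation of 0..6, so missing residue r = 3
Need (2 + s) mod 7 = 3; smallest s = (3 - 2) mod 7 = 1

Answer: 1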